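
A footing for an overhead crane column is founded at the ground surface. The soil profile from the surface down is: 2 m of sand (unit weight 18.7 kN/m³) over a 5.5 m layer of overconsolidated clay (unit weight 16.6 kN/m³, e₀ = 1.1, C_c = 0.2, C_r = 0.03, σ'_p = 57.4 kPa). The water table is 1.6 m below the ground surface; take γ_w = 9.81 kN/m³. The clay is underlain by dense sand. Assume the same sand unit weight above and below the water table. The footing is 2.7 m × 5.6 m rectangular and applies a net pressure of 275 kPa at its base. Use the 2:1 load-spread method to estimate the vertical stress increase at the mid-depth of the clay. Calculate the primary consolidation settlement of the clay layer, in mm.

Mid-depth of clay below the ground surface: z = 2 + 5.5/2 = 4.75 m.
Total vertical stress at mid-clay: σ_v = 18.7×2 + 16.6×2.75 = 83.05 kPa.
Pore pressure: u = 9.81×(4.75 − 1.6) = 30.902 kPa.
Initial effective stress: σ'_0 = σ_v − u = 83.05 − 30.902 = 52.148 kPa.
Stress increase at mid-clay by the 2:1 spreading method:
Δσ = qBL/((B+z)(L+z)) = 275×2.7×5.6/((2.7+4.75)(5.6+4.75)) = 53.925 kPa
Final effective stress: σ'_f = 52.148 + 53.925 = 106.07 kPa.
σ'_f = 106.07 > σ'_p = 57.4 kPa, so the stress path crosses the preconsolidation pressure — recompression up to σ'_p, then virgin compression beyond:
S_c = H/(1+e₀)·[C_r·log₁₀(σ'_p/σ'_0) + C_c·log₁₀(σ'_f/σ'_p)]
    = 5.5/2.1 × [0.03×log₁₀(57.4/52.148) + 0.2×log₁₀(106.07/57.4)]
    = 2.619 × [0.0012502 + 0.053336] = 0.143 m

S_c ≈ 143 mm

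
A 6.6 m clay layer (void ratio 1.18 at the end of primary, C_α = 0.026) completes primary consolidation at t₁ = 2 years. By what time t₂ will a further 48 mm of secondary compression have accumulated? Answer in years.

S_s = C_α·H/(1+e_p)·log₁₀(t₂/t₁) ⇒ log₁₀(t₂/t₁) = S_s·(1+e_p)/(C_α·H).
log₁₀(t₂/t₁) = 0.048 × (1+1.18) / (0.026×6.6) = 0.6098
t₂ = t₁ × 10^0.6098 = 2 × 4.072 = 8.144 years

t₂ ≈ 8.14 years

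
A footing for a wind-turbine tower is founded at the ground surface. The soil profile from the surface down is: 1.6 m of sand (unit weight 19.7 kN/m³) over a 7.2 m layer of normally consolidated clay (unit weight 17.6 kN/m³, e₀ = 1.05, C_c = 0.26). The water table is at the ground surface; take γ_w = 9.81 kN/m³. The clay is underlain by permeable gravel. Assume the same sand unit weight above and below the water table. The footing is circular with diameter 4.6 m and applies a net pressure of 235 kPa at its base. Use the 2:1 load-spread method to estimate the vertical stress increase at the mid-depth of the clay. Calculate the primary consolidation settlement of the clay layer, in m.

S_c ≈ 0.309 m

Mid-depth of clay below the ground surface: z = 1.6 + 7.2/2 = 5.2 m.
Total vertical stress at mid-clay: σ_v = 19.7×1.6 + 17.6×3.6 = 94.88 kPa.
Pore pressure: u = 9.81×(5.2 − 0) = 51.012 kPa.
Initial effective stress: σ'_0 = σ_v − u = 94.88 − 51.012 = 43.868 kPa.
Stress increase at mid-clay by the 2:1 spreading method:
Δσ ≈ qD²/(D+z)² = 235×4.6²/(4.6+5.2)² = 51.776 kPa
Final effective stress: σ'_f = σ'_0 + Δσ = 43.868 + 51.776 = 95.644 kPa.
Normally consolidated clay, so the full stress increment lies on the virgin compression line:
S_c = C_c·H/(1+e₀)·log₁₀(σ'_f/σ'_0) = 0.26×7.2/(1+1.05)×log₁₀(95.644/43.868)
    = 0.91317 × 0.33851 = 0.3091 m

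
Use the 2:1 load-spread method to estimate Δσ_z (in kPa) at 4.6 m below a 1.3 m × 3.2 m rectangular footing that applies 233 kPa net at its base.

Δσ_z ≈ 21.1 kPa

By the 2:1 method the load spreads at 1 horizontal : 2 vertical, so at depth z the loaded area has grown by z in each plan dimension:
Δσ = qBL/((B+z)(L+z)) = 233×1.3×3.2/((1.3+4.6)(3.2+4.6)) = 21.062 kPa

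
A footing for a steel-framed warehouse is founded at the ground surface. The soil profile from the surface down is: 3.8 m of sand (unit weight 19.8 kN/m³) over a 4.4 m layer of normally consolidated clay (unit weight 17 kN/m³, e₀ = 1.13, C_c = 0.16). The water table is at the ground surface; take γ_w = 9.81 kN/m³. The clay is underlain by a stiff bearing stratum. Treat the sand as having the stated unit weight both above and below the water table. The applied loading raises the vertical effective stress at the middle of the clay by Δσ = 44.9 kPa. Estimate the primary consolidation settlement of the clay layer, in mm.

Mid-depth of clay below the ground surface: z = 3.8 + 4.4/2 = 6 m.
Total vertical stress at mid-clay: σ_v = 19.8×3.8 + 17×2.2 = 112.64 kPa.
Pore pressure: u = 9.81×(6 − 0) = 58.86 kPa.
Initial effective stress: σ'_0 = σ_v − u = 112.64 − 58.86 = 53.78 kPa.
Final effective stress: σ'_f = σ'_0 + Δσ = 53.78 + 44.9 = 98.68 kPa.
Normally consolidated clay, so the full stress increment lies on the virgin compression line:
S_c = C_c·H/(1+e₀)·log₁₀(σ'_f/σ'_0) = 0.16×4.4/(1+1.13)×log₁₀(98.68/53.78)
    = 0.33052 × 0.26361 = 0.08713 m

S_c ≈ 87.1 mm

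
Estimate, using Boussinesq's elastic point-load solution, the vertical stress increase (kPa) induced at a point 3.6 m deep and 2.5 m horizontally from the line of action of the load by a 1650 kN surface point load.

Δσ_z ≈ 22.7 kPa

Boussinesq vertical stress below a point load on an elastic half-space:
Δσ_z = 3P/(2πz²) · [1 + (r/z)²]^(−5/2)
r/z = 2.5/3.6 = 0.69444; [1+(r/z)²]^(−5/2) = 0.37385.
Δσ_z = 3×1650/(2π×3.6²) × 0.37385 = 60.788 × 0.37385 = 22.73 kPa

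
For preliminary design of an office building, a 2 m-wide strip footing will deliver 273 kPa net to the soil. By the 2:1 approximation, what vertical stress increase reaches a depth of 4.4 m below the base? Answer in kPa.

Δσ_z ≈ 85.3 kPa

By the 2:1 method the load spreads at 1 horizontal : 2 vertical, so at depth z the loaded area has grown by z in each plan dimension:
Δσ = qB/(B+z) = 273×2/(2+4.4) = 85.312 kPa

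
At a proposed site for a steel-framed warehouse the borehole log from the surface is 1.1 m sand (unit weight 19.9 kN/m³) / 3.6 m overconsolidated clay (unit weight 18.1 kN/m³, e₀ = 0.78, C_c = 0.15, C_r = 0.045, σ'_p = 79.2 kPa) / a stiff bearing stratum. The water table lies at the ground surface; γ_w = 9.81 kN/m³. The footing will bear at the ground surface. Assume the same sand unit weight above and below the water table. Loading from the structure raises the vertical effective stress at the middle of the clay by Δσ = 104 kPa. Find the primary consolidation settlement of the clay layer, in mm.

Mid-depth of clay below the ground surface: z = 1.1 + 3.6/2 = 2.9 m.
Total vertical stress at mid-clay: σ_v = 19.9×1.1 + 18.1×1.8 = 54.47 kPa.
Pore pressure: u = 9.81×(2.9 − 0) = 28.449 kPa.
Initial effective stress: σ'_0 = σ_v − u = 54.47 − 28.449 = 26.021 kPa.
Final effective stress: σ'_f = 26.021 + 104 = 130.02 kPa.
σ'_f = 130.02 > σ'_p = 79.2 kPa, so the stress path crosses the preconsolidation pressure — recompression up to σ'_p, then virgin compression beyond:
S_c = H/(1+e₀)·[C_r·log₁₀(σ'_p/σ'_0) + C_c·log₁₀(σ'_f/σ'_p)]
    = 3.6/1.78 × [0.045×log₁₀(79.2/26.021) + 0.15×log₁₀(130.02/79.2)]
    = 2.0225 × [0.021753 + 0.032293] = 0.1093 m

S_c ≈ 109 mm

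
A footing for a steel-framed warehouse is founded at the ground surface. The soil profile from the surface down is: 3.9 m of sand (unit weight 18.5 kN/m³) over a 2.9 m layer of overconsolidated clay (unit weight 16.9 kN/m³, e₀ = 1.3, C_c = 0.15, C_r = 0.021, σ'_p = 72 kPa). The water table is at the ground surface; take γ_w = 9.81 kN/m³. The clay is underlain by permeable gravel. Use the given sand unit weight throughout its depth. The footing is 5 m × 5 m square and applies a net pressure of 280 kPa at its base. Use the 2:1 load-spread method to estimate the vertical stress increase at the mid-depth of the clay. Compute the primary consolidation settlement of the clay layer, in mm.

Mid-depth of clay below the ground surface: z = 3.9 + 2.9/2 = 5.35 m.
Total vertical stress at mid-clay: σ_v = 18.5×3.9 + 16.9×1.45 = 96.655 kPa.
Pore pressure: u = 9.81×(5.35 − 0) = 52.483 kPa.
Initial effective stress: σ'_0 = σ_v − u = 96.655 − 52.483 = 44.172 kPa.
Stress increase at mid-clay by the 2:1 spreading method:
Δσ = qBL/((B+z)(L+z)) = 280×5×5/((5+5.35)(5+5.35)) = 65.346 kPa
Final effective stress: σ'_f = 44.172 + 65.346 = 109.52 kPa.
σ'_f = 109.52 > σ'_p = 72 kPa, so the stress path crosses the preconsolidation pressure — recompression up to σ'_p, then virgin compression beyond:
S_c = H/(1+e₀)·[C_r·log₁₀(σ'_p/σ'_0) + C_c·log₁₀(σ'_f/σ'_p)]
    = 2.9/2.3 × [0.021×log₁₀(72/44.172) + 0.15×log₁₀(109.52/72)]
    = 1.2609 × [0.0044559 + 0.027324] = 0.04007 m

S_c ≈ 40.1 mm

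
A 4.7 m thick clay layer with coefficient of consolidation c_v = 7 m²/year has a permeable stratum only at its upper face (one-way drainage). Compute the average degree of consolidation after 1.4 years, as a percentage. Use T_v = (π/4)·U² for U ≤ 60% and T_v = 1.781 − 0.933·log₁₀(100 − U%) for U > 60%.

Drainage path length: H_d = H = 4.7 m (single drainage).
T_v = c_v·t/H_d² = 7×1.4/4.7² = 0.44364.
T_v = 0.44364 corresponds to the U > 60% branch:
U = 1 − 10^((1.781 − T_v)/0.933)/100 = 0.7287

U ≈ 72.9 %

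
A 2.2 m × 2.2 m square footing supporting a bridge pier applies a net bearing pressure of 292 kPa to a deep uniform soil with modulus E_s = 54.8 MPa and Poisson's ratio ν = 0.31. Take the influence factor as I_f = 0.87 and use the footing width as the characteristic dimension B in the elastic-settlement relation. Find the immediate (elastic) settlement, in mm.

Immediate (elastic) settlement: S_e = q·B·(1−ν²)/E_s · I_f.
E_s = 54.8 MPa = 54800 kPa.
S_e = 292 × 2.2 × (1 − 0.31²) / 54800 × 0.87
    = 292 × 2.2 × 0.9039 / 54800 × 0.87
    = 0.009219 m = 9.219 mm

S_e ≈ 9.22 mm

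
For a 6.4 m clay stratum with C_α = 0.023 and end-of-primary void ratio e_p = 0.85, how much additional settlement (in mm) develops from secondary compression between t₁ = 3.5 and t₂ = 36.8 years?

S_s ≈ 81.3 mm

Secondary compression: S_s = C_α·H/(1+e_p)·log₁₀(t₂/t₁)
S_s = 0.023×6.4/(1+0.85)×log₁₀(36.8/3.5)
    = 0.07957 × 1.022 = 0.0813 m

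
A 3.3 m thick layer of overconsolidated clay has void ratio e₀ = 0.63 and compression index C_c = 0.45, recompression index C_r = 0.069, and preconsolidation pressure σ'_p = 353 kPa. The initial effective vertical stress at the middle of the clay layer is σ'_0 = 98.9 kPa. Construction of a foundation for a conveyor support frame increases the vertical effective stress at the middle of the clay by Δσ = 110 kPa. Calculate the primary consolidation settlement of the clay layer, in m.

S_c ≈ 0.0454 m

Final effective stress: σ'_f = 98.9 + 110 = 208.9 kPa.
σ'_f = 208.9 ≤ σ'_p = 353 kPa, so the clay remains overconsolidated and only the recompression index applies:
S_c = C_r·H/(1+e₀)·log₁₀(σ'_f/σ'_0) = 0.069×3.3/1.63×log₁₀(208.9/98.9)
    = 0.13969 × 0.32474 = 0.04536 m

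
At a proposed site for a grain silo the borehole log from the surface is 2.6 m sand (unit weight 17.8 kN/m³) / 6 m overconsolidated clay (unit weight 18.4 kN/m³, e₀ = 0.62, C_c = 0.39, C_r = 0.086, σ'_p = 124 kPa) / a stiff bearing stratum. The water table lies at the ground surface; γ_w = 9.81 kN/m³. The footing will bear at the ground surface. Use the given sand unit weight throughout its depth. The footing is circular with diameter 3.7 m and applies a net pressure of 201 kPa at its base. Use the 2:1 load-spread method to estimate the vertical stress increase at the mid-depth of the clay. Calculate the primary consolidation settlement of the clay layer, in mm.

Mid-depth of clay below the ground surface: z = 2.6 + 6/2 = 5.6 m.
Total vertical stress at mid-clay: σ_v = 17.8×2.6 + 18.4×3 = 101.48 kPa.
Pore pressure: u = 9.81×(5.6 − 0) = 54.936 kPa.
Initial effective stress: σ'_0 = σ_v − u = 101.48 − 54.936 = 46.544 kPa.
Stress increase at mid-clay by the 2:1 spreading method:
Δσ ≈ qD²/(D+z)² = 201×3.7²/(3.7+5.6)² = 31.815 kPa
Final effective stress: σ'_f = 46.544 + 31.815 = 78.359 kPa.
σ'_f = 78.359 ≤ σ'_p = 124 kPa, so the clay remains overconsolidated and only the recompression index applies:
S_c = C_r·H/(1+e₀)·log₁₀(σ'_f/σ'_0) = 0.086×6/1.62×log₁₀(78.359/46.544)
    = 0.31852 × 0.22623 = 0.07206 m

S_c ≈ 72.1 mm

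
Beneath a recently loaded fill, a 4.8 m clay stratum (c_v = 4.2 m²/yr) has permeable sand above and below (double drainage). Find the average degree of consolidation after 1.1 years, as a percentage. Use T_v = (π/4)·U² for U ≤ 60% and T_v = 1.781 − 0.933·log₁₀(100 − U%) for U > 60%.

Drainage path length: H_d = H/2 = 2.4 m (double drainage).
T_v = c_v·t/H_d² = 4.2×1.1/2.4² = 0.80208.
T_v = 0.80208 corresponds to the U > 60% branch:
U = 1 − 10^((1.781 − T_v)/0.933)/100 = 0.888

U ≈ 88.8 %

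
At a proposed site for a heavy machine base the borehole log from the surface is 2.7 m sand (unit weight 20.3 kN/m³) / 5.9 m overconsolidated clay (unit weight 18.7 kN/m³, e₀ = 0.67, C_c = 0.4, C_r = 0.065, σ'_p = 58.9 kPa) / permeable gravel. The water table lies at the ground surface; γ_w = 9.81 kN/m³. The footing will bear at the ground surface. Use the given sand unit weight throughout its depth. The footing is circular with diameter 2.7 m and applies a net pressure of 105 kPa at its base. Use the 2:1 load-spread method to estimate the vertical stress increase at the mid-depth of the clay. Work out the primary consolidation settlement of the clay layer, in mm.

Mid-depth of clay below the ground surface: z = 2.7 + 5.9/2 = 5.65 m.
Total vertical stress at mid-clay: σ_v = 20.3×2.7 + 18.7×2.95 = 109.97 kPa.
Pore pressure: u = 9.81×(5.65 − 0) = 55.427 kPa.
Initial effective stress: σ'_0 = σ_v − u = 109.97 − 55.427 = 54.543 kPa.
Stress increase at mid-clay by the 2:1 spreading method:
Δσ ≈ qD²/(D+z)² = 105×2.7²/(2.7+5.65)² = 10.979 kPa
Final effective stress: σ'_f = 54.543 + 10.979 = 65.522 kPa.
σ'_f = 65.522 > σ'_p = 58.9 kPa, so the stress path crosses the preconsolidation pressure — recompression up to σ'_p, then virgin compression beyond:
S_c = H/(1+e₀)·[C_r·log₁₀(σ'_p/σ'_0) + C_c·log₁₀(σ'_f/σ'_p)]
    = 5.9/1.67 × [0.065×log₁₀(58.9/54.543) + 0.4×log₁₀(65.522/58.9)]
    = 3.5329 × [0.0021695 + 0.018509] = 0.07306 m

S_c ≈ 73.1 mm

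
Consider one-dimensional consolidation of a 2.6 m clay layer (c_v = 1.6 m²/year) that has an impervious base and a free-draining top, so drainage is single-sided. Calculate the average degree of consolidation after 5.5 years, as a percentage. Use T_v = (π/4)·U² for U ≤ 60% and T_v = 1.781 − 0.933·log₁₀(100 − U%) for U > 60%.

Drainage path length: H_d = H = 2.6 m (single drainage).
T_v = c_v·t/H_d² = 1.6×5.5/2.6² = 1.3018.
T_v = 1.3018 corresponds to the U > 60% branch:
U = 1 − 10^((1.781 − T_v)/0.933)/100 = 0.9674

U ≈ 96.7 %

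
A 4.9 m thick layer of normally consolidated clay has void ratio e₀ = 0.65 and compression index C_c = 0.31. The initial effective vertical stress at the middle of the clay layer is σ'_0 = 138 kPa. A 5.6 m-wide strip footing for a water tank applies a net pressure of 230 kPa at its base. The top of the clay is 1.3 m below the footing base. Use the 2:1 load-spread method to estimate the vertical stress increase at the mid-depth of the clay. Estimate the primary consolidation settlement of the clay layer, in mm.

Mid-depth of clay below the footing base: z = 1.3 + 4.9/2 = 3.75 m.
Stress increase at mid-clay by the 2:1 spreading method:
Δσ = qB/(B+z) = 230×5.6/(5.6+3.75) = 137.75 kPa
Final effective stress: σ'_f = σ'_0 + Δσ = 138 + 137.75 = 275.75 kPa.
Normally consolidated clay, so the full stress increment lies on the virgin compression line:
S_c = C_c·H/(1+e₀)·log₁₀(σ'_f/σ'_0) = 0.31×4.9/(1+0.65)×log₁₀(275.75/138)
    = 0.92061 × 0.30064 = 0.2768 m

S_c ≈ 277 mm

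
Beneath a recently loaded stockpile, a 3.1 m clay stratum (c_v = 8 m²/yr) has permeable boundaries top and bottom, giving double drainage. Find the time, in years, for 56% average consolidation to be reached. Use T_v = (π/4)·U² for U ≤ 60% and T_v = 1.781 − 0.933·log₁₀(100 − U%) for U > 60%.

t ≈ 0.074 years

Drainage path length: H_d = H/2 = 1.55 m (double drainage).
U ≤ 60%: T_v = (π/4)·U² = (π/4)×0.56² = 0.2463.
t = T_v·H_d²/c_v = 0.2463×1.55²/8 = 0.07397 years.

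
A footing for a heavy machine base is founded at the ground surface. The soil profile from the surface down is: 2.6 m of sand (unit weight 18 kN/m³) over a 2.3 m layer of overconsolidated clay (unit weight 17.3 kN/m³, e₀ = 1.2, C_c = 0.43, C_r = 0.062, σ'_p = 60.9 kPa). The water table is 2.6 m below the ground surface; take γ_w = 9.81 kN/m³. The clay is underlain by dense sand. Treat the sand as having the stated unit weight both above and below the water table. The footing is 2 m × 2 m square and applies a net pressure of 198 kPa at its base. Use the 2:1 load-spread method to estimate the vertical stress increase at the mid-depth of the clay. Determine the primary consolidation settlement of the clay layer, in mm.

Mid-depth of clay below the ground surface: z = 2.6 + 2.3/2 = 3.75 m.
Total vertical stress at mid-clay: σ_v = 18×2.6 + 17.3×1.15 = 66.695 kPa.
Pore pressure: u = 9.81×(3.75 − 2.6) = 11.281 kPa.
Initial effective stress: σ'_0 = σ_v − u = 66.695 − 11.281 = 55.414 kPa.
Stress increase at mid-clay by the 2:1 spreading method:
Δσ = qBL/((B+z)(L+z)) = 198×2×2/((2+3.75)(2+3.75)) = 23.955 kPa
Final effective stress: σ'_f = 55.414 + 23.955 = 79.369 kPa.
σ'_f = 79.369 > σ'_p = 60.9 kPa, so the stress path crosses the preconsolidation pressure — recompression up to σ'_p, then virgin compression beyond:
S_c = H/(1+e₀)·[C_r·log₁₀(σ'_p/σ'_0) + C_c·log₁₀(σ'_f/σ'_p)]
    = 2.3/2.2 × [0.062×log₁₀(60.9/55.414) + 0.43×log₁₀(79.369/60.9)]
    = 1.0455 × [0.0025419 + 0.049464] = 0.05437 m

S_c ≈ 54.4 mm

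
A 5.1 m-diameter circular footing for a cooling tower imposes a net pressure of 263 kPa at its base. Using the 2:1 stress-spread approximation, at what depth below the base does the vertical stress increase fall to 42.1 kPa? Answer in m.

z ≈ 7.65 m

2:1 spreading — at depth z the loaded area has grown by z in each plan dimension:
qD²/(D+z)² = Δσ_z ⇒ z = D(√(q/Δσ_z) − 1) = 5.1×(√(263/42.1) − 1) = 7.647 m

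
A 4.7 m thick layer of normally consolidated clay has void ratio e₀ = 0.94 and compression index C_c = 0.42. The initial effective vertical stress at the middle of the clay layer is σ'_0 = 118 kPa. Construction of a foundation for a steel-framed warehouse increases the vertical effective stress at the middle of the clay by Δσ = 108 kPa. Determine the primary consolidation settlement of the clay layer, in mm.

S_c ≈ 287 mm

Final effective stress: σ'_f = σ'_0 + Δσ = 118 + 108 = 226 kPa.
Normally consolidated clay, so the full stress increment lies on the virgin compression line:
S_c = C_c·H/(1+e₀)·log₁₀(σ'_f/σ'_0) = 0.42×4.7/(1+0.94)×log₁₀(226/118)
    = 1.0175 × 0.28223 = 0.2872 m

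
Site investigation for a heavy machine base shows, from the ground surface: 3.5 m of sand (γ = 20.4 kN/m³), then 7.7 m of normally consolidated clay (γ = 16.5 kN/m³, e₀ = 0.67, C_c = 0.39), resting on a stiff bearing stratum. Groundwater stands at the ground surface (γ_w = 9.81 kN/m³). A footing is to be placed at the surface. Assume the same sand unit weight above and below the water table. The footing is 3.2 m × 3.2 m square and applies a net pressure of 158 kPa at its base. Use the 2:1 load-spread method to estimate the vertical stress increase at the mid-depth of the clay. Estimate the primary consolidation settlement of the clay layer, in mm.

S_c ≈ 163 mm

Mid-depth of clay below the ground surface: z = 3.5 + 7.7/2 = 7.35 m.
Total vertical stress at mid-clay: σ_v = 20.4×3.5 + 16.5×3.85 = 134.92 kPa.
Pore pressure: u = 9.81×(7.35 − 0) = 72.103 kPa.
Initial effective stress: σ'_0 = σ_v − u = 134.92 − 72.103 = 62.817 kPa.
Stress increase at mid-clay by the 2:1 spreading method:
Δσ = qBL/((B+z)(L+z)) = 158×3.2×3.2/((3.2+7.35)(3.2+7.35)) = 14.536 kPa
Final effective stress: σ'_f = σ'_0 + Δσ = 62.817 + 14.536 = 77.353 kPa.
Normally consolidated clay, so the full stress increment lies on the virgin compression line:
S_c = C_c·H/(1+e₀)·log₁₀(σ'_f/σ'_0) = 0.39×7.7/(1+0.67)×log₁₀(77.353/62.817)
    = 1.7982 × 0.0904 = 0.1626 m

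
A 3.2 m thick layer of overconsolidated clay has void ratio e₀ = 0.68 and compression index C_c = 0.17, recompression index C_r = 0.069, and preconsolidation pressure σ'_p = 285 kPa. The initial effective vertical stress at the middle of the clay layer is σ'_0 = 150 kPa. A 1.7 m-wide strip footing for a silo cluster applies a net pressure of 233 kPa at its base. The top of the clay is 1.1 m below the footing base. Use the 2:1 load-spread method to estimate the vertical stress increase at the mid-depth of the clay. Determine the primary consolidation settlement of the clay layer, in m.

Mid-depth of clay below the footing base: z = 1.1 + 3.2/2 = 2.7 m.
Stress increase at mid-clay by the 2:1 spreading method:
Δσ = qB/(B+z) = 233×1.7/(1.7+2.7) = 90.023 kPa
Final effective stress: σ'_f = 150 + 90.023 = 240.02 kPa.
σ'_f = 240.02 ≤ σ'_p = 285 kPa, so the clay remains overconsolidated and only the recompression index applies:
S_c = C_r·H/(1+e₀)·log₁₀(σ'_f/σ'_0) = 0.069×3.2/1.68×log₁₀(240.02/150)
    = 0.13143 × 0.20416 = 0.02683 m

S_c ≈ 0.0268 m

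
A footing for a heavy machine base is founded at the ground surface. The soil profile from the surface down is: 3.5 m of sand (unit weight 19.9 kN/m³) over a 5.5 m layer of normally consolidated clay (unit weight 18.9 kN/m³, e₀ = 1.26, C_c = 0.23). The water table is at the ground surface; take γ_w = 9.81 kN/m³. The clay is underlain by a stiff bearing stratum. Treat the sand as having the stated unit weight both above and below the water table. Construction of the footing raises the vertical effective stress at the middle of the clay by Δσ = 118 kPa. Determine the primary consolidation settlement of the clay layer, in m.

Mid-depth of clay below the ground surface: z = 3.5 + 5.5/2 = 6.25 m.
Total vertical stress at mid-clay: σ_v = 19.9×3.5 + 18.9×2.75 = 121.62 kPa.
Pore pressure: u = 9.81×(6.25 − 0) = 61.312 kPa.
Initial effective stress: σ'_0 = σ_v − u = 121.62 − 61.312 = 60.308 kPa.
Final effective stress: σ'_f = σ'_0 + Δσ = 60.308 + 118 = 178.31 kPa.
Normally consolidated clay, so the full stress increment lies on the virgin compression line:
S_c = C_c·H/(1+e₀)·log₁₀(σ'_f/σ'_0) = 0.23×5.5/(1+1.26)×log₁₀(178.31/60.308)
    = 0.55973 × 0.4708 = 0.2635 m

S_c ≈ 0.264 m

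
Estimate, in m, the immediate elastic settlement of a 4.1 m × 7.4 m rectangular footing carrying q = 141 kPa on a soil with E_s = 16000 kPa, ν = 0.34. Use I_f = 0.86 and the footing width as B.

Immediate (elastic) settlement: S_e = q·B·(1−ν²)/E_s · I_f.
S_e = 141 × 4.1 × (1 − 0.34²) / 16000 × 0.86
    = 141 × 4.1 × 0.8844 / 16000 × 0.86
    = 0.02748 m

S_e ≈ 0.0275 m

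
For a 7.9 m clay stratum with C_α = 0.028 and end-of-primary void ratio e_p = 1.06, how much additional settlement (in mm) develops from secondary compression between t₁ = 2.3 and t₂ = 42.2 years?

Secondary compression: S_s = C_α·H/(1+e_p)·log₁₀(t₂/t₁)
S_s = 0.028×7.9/(1+1.06)×log₁₀(42.2/2.3)
    = 0.1074 × 1.264 = 0.1357 m

S_s ≈ 136 mm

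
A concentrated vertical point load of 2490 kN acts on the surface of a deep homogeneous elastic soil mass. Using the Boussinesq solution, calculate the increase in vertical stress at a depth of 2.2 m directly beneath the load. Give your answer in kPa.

Boussinesq vertical stress below a point load on an elastic half-space:
Δσ_z = 3P/(2πz²) · [1 + (r/z)²]^(−5/2)
r/z = 0/2.2 = 0; [1+(r/z)²]^(−5/2) = 1.
Δσ_z = 3×2490/(2π×2.2²) × 1 = 245.64 × 1 = 245.6 kPa

Δσ_z ≈ 246 kPa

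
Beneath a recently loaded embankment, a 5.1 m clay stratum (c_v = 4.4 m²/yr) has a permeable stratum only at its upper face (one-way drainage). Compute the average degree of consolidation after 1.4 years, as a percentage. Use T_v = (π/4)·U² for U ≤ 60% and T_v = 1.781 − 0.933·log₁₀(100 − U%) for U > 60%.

Drainage path length: H_d = H = 5.1 m (single drainage).
T_v = c_v·t/H_d² = 4.4×1.4/5.1² = 0.23683.
T_v = 0.23683 corresponds to the U ≤ 60% branch:
U = √(4T_v/π) = 0.5491

U ≈ 54.9 %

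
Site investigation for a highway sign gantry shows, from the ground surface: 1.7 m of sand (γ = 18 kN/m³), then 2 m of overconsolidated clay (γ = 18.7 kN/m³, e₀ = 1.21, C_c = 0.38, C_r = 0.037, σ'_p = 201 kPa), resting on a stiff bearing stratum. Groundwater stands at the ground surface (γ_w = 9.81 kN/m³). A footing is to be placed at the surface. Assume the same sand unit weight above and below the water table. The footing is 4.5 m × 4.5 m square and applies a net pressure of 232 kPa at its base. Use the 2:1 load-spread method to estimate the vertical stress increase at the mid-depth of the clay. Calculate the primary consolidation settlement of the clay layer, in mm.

Mid-depth of clay below the ground surface: z = 1.7 + 2/2 = 2.7 m.
Total vertical stress at mid-clay: σ_v = 18×1.7 + 18.7×1 = 49.3 kPa.
Pore pressure: u = 9.81×(2.7 − 0) = 26.487 kPa.
Initial effective stress: σ'_0 = σ_v − u = 49.3 − 26.487 = 22.813 kPa.
Stress increase at mid-clay by the 2:1 spreading method:
Δσ = qBL/((B+z)(L+z)) = 232×4.5×4.5/((4.5+2.7)(4.5+2.7)) = 90.625 kPa
Final effective stress: σ'_f = 22.813 + 90.625 = 113.44 kPa.
σ'_f = 113.44 ≤ σ'_p = 201 kPa, so the clay remains overconsolidated and only the recompression index applies:
S_c = C_r·H/(1+e₀)·log₁₀(σ'_f/σ'_0) = 0.037×2/2.21×log₁₀(113.44/22.813)
    = 0.033484 × 0.69658 = 0.02332 m

S_c ≈ 23.3 mm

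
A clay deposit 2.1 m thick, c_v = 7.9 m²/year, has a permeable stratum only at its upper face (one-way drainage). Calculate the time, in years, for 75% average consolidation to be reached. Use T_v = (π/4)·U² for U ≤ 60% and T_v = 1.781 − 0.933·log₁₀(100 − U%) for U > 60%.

Drainage path length: H_d = H = 2.1 m (single drainage).
U > 60%: T_v = 1.781 − 0.933·log₁₀(100 − 75) = 0.47672.
t = T_v·H_d²/c_v = 0.47672×2.1²/7.9 = 0.2661 years.

t ≈ 0.266 years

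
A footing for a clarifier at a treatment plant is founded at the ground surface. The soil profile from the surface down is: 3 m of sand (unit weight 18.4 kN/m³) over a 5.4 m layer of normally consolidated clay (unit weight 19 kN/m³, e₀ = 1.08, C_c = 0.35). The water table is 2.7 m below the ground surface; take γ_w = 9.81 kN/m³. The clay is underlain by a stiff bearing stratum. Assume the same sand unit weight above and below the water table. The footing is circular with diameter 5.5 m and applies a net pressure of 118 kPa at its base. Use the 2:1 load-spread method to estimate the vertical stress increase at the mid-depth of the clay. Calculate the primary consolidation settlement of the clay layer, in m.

Mid-depth of clay below the ground surface: z = 3 + 5.4/2 = 5.7 m.
Total vertical stress at mid-clay: σ_v = 18.4×3 + 19×2.7 = 106.5 kPa.
Pore pressure: u = 9.81×(5.7 − 2.7) = 29.43 kPa.
Initial effective stress: σ'_0 = σ_v − u = 106.5 − 29.43 = 77.07 kPa.
Stress increase at mid-clay by the 2:1 spreading method:
Δσ ≈ qD²/(D+z)² = 118×5.5²/(5.5+5.7)² = 28.456 kPa
Final effective stress: σ'_f = σ'_0 + Δσ = 77.07 + 28.456 = 105.53 kPa.
Normally consolidated clay, so the full stress increment lies on the virgin compression line:
S_c = C_c·H/(1+e₀)·log₁₀(σ'_f/σ'_0) = 0.35×5.4/(1+1.08)×log₁₀(105.53/77.07)
    = 0.90865 × 0.13649 = 0.124 m

S_c ≈ 0.124 m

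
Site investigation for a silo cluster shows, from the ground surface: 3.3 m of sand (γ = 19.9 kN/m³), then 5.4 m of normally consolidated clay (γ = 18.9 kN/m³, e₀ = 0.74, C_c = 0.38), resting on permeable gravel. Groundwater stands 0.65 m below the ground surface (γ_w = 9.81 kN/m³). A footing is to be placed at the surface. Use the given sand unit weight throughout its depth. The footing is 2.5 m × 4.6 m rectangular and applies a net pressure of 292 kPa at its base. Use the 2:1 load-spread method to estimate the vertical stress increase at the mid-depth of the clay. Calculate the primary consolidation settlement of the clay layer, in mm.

S_c ≈ 234 mm

Mid-depth of clay below the ground surface: z = 3.3 + 5.4/2 = 6 m.
Total vertical stress at mid-clay: σ_v = 19.9×3.3 + 18.9×2.7 = 116.7 kPa.
Pore pressure: u = 9.81×(6 − 0.65) = 52.483 kPa.
Initial effective stress: σ'_0 = σ_v − u = 116.7 − 52.483 = 64.217 kPa.
Stress increase at mid-clay by the 2:1 spreading method:
Δσ = qBL/((B+z)(L+z)) = 292×2.5×4.6/((2.5+6)(4.6+6)) = 37.27 kPa
Final effective stress: σ'_f = σ'_0 + Δσ = 64.217 + 37.27 = 101.49 kPa.
Normally consolidated clay, so the full stress increment lies on the virgin compression line:
S_c = C_c·H/(1+e₀)·log₁₀(σ'_f/σ'_0) = 0.38×5.4/(1+0.74)×log₁₀(101.49/64.217)
    = 1.1793 × 0.19877 = 0.2344 m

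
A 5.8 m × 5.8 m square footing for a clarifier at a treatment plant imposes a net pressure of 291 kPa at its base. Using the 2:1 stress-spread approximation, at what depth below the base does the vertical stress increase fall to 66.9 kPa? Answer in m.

2:1 spreading — at depth z the loaded area has grown by z in each plan dimension:
qB²/(B+z)² = Δσ_z ⇒ z = B(√(q/Δσ_z) − 1) = 5.8×(√(291/66.9) − 1) = 6.297 m

z ≈ 6.3 m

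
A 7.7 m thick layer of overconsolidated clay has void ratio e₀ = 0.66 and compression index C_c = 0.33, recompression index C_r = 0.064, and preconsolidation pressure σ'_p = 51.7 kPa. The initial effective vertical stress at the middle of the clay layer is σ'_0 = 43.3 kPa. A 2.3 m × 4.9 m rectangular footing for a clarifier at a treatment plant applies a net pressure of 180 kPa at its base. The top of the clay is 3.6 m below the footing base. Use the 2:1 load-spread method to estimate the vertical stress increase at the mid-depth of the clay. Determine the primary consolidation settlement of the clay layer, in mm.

S_c ≈ 123 mm

Mid-depth of clay below the footing base: z = 3.6 + 7.7/2 = 7.45 m.
Stress increase at mid-clay by the 2:1 spreading method:
Δσ = qBL/((B+z)(L+z)) = 180×2.3×4.9/((2.3+7.45)(4.9+7.45)) = 16.847 kPa
Final effective stress: σ'_f = 43.3 + 16.847 = 60.147 kPa.
σ'_f = 60.147 > σ'_p = 51.7 kPa, so the stress path crosses the preconsolidation pressure — recompression up to σ'_p, then virgin compression beyond:
S_c = H/(1+e₀)·[C_r·log₁₀(σ'_p/σ'_0) + C_c·log₁₀(σ'_f/σ'_p)]
    = 7.7/1.66 × [0.064×log₁₀(51.7/43.3) + 0.33×log₁₀(60.147/51.7)]
    = 4.6386 × [0.0049282 + 0.021689] = 0.1235 m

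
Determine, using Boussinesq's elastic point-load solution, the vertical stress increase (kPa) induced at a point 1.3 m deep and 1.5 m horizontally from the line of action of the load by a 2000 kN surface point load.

Δσ_z ≈ 68.1 kPa

Boussinesq vertical stress below a point load on an elastic half-space:
Δσ_z = 3P/(2πz²) · [1 + (r/z)²]^(−5/2)
r/z = 1.5/1.3 = 1.1538; [1+(r/z)²]^(−5/2) = 0.1205.
Δσ_z = 3×2000/(2π×1.3²) × 0.1205 = 565.05 × 0.1205 = 68.09 kPa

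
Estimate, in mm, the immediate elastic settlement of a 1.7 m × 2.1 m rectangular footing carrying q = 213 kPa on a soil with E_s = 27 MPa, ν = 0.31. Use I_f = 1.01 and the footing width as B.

S_e ≈ 12.2 mm

Immediate (elastic) settlement: S_e = q·B·(1−ν²)/E_s · I_f.
E_s = 27 MPa = 27000 kPa.
S_e = 213 × 1.7 × (1 − 0.31²) / 27000 × 1.01
    = 213 × 1.7 × 0.9039 / 27000 × 1.01
    = 0.01224 m = 12.24 mm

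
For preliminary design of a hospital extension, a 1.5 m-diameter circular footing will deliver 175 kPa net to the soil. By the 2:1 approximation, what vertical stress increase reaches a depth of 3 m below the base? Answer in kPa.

By the 2:1 method the load spreads at 1 horizontal : 2 vertical, so at depth z the loaded area has grown by z in each plan dimension:
Δσ ≈ qD²/(D+z)² = 175×1.5²/(1.5+3)² = 19.444 kPa

Δσ_z ≈ 19.4 kPa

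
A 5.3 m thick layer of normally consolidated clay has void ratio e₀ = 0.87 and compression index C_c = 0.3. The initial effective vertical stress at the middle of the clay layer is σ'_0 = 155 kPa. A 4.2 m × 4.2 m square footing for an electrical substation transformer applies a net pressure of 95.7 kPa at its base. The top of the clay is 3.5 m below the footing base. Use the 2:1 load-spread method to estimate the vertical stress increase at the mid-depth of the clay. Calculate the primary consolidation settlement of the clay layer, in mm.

S_c ≈ 35.8 mm

Mid-depth of clay below the footing base: z = 3.5 + 5.3/2 = 6.15 m.
Stress increase at mid-clay by the 2:1 spreading method:
Δσ = qBL/((B+z)(L+z)) = 95.7×4.2×4.2/((4.2+6.15)(4.2+6.15)) = 15.759 kPa
Final effective stress: σ'_f = σ'_0 + Δσ = 155 + 15.759 = 170.76 kPa.
Normally consolidated clay, so the full stress increment lies on the virgin compression line:
S_c = C_c·H/(1+e₀)·log₁₀(σ'_f/σ'_0) = 0.3×5.3/(1+0.87)×log₁₀(170.76/155)
    = 0.85027 × 0.042054 = 0.03576 m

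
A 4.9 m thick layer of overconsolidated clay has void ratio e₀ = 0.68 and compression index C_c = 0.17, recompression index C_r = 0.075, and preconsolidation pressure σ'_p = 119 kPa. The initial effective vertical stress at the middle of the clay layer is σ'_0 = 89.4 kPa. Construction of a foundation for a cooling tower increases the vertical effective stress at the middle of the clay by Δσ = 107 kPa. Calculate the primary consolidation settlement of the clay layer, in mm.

Final effective stress: σ'_f = 89.4 + 107 = 196.4 kPa.
σ'_f = 196.4 > σ'_p = 119 kPa, so the stress path crosses the preconsolidation pressure — recompression up to σ'_p, then virgin compression beyond:
S_c = H/(1+e₀)·[C_r·log₁₀(σ'_p/σ'_0) + C_c·log₁₀(σ'_f/σ'_p)]
    = 4.9/1.68 × [0.075×log₁₀(119/89.4) + 0.17×log₁₀(196.4/119)]
    = 2.9167 × [0.0093157 + 0.036991] = 0.1351 m

S_c ≈ 135 mm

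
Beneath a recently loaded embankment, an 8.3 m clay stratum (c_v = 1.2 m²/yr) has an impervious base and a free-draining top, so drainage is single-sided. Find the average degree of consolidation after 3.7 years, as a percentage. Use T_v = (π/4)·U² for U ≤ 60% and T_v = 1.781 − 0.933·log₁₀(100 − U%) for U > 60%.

U ≈ 28.6 %

Drainage path length: H_d = H = 8.3 m (single drainage).
T_v = c_v·t/H_d² = 1.2×3.7/8.3² = 0.064451.
T_v = 0.064451 corresponds to the U ≤ 60% branch:
U = √(4T_v/π) = 0.2865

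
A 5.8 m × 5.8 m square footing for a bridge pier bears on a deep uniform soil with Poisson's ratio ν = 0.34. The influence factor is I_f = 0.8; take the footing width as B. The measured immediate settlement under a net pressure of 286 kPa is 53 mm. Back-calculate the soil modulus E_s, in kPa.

S_e = q·B·(1−ν²)/E_s · I_f  ⇒  E_s = q·B·(1−ν²)·I_f / S_e.
E_s = 286 × 5.8 × 0.8844 × 0.8 / 0.053 = 22140 kPa

E_s ≈ 22100 kPa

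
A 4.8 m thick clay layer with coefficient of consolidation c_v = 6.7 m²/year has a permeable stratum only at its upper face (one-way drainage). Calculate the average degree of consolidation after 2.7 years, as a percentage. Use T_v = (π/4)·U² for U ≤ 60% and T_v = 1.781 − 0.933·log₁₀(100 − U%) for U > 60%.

U ≈ 88.3 %

Drainage path length: H_d = H = 4.8 m (single drainage).
T_v = c_v·t/H_d² = 6.7×2.7/4.8² = 0.78516.
T_v = 0.78516 corresponds to the U > 60% branch:
U = 1 − 10^((1.781 − T_v)/0.933)/100 = 0.8832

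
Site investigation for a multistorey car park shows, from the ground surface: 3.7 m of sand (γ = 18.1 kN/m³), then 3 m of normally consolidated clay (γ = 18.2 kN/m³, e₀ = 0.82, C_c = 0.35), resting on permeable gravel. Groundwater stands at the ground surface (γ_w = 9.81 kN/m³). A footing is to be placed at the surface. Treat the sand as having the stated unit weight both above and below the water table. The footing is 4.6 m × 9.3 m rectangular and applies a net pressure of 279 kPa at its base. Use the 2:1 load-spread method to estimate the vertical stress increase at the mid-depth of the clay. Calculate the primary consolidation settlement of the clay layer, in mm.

Mid-depth of clay below the ground surface: z = 3.7 + 3/2 = 5.2 m.
Total vertical stress at mid-clay: σ_v = 18.1×3.7 + 18.2×1.5 = 94.27 kPa.
Pore pressure: u = 9.81×(5.2 − 0) = 51.012 kPa.
Initial effective stress: σ'_0 = σ_v − u = 94.27 − 51.012 = 43.258 kPa.
Stress increase at mid-clay by the 2:1 spreading method:
Δσ = qBL/((B+z)(L+z)) = 279×4.6×9.3/((4.6+5.2)(9.3+5.2)) = 83.995 kPa
Final effective stress: σ'_f = σ'_0 + Δσ = 43.258 + 83.995 = 127.25 kPa.
Normally consolidated clay, so the full stress increment lies on the virgin compression line:
S_c = C_c·H/(1+e₀)·log₁₀(σ'_f/σ'_0) = 0.35×3/(1+0.82)×log₁₀(127.25/43.258)
    = 0.57692 × 0.46859 = 0.2703 m

S_c ≈ 270 mm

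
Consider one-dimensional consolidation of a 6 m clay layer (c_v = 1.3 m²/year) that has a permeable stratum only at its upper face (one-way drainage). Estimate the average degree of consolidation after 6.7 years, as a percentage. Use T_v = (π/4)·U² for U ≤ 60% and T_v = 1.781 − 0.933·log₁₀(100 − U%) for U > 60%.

U ≈ 55.5 %

Drainage path length: H_d = H = 6 m (single drainage).
T_v = c_v·t/H_d² = 1.3×6.7/6² = 0.24194.
T_v = 0.24194 corresponds to the U ≤ 60% branch:
U = √(4T_v/π) = 0.555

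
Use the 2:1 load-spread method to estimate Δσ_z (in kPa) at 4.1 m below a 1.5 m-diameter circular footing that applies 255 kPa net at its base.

Δσ_z ≈ 18.3 kPa

By the 2:1 method the load spreads at 1 horizontal : 2 vertical, so at depth z the loaded area has grown by z in each plan dimension:
Δσ ≈ qD²/(D+z)² = 255×1.5²/(1.5+4.1)² = 18.296 kPa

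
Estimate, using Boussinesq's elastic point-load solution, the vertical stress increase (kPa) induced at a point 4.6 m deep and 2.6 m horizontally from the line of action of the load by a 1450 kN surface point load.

Boussinesq vertical stress below a point load on an elastic half-space:
Δσ_z = 3P/(2πz²) · [1 + (r/z)²]^(−5/2)
r/z = 2.6/4.6 = 0.56522; [1+(r/z)²]^(−5/2) = 0.50004.
Δσ_z = 3×1450/(2π×4.6²) × 0.50004 = 32.719 × 0.50004 = 16.36 kPa

Δσ_z ≈ 16.4 kPa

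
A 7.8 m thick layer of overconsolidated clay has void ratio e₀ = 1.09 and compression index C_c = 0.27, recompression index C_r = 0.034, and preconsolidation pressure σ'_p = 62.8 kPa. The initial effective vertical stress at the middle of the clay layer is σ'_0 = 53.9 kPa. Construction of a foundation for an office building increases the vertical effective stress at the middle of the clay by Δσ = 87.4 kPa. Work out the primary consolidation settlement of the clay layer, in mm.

S_c ≈ 363 mm

Final effective stress: σ'_f = 53.9 + 87.4 = 141.3 kPa.
σ'_f = 141.3 > σ'_p = 62.8 kPa, so the stress path crosses the preconsolidation pressure — recompression up to σ'_p, then virgin compression beyond:
S_c = H/(1+e₀)·[C_r·log₁₀(σ'_p/σ'_0) + C_c·log₁₀(σ'_f/σ'_p)]
    = 7.8/2.09 × [0.034×log₁₀(62.8/53.9) + 0.27×log₁₀(141.3/62.8)]
    = 3.7321 × [0.0022566 + 0.095089] = 0.3633 m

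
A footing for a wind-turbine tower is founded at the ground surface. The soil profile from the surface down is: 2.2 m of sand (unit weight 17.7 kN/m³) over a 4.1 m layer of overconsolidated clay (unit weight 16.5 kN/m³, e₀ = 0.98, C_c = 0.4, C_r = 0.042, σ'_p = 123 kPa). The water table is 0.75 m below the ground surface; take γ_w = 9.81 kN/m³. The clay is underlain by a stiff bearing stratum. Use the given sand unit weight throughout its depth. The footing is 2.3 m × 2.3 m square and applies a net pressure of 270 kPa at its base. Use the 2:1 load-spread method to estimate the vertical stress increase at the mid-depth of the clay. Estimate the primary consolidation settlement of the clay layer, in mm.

S_c ≈ 23.6 mm

Mid-depth of clay below the ground surface: z = 2.2 + 4.1/2 = 4.25 m.
Total vertical stress at mid-clay: σ_v = 17.7×2.2 + 16.5×2.05 = 72.765 kPa.
Pore pressure: u = 9.81×(4.25 − 0.75) = 34.335 kPa.
Initial effective stress: σ'_0 = σ_v − u = 72.765 − 34.335 = 38.43 kPa.
Stress increase at mid-clay by the 2:1 spreading method:
Δσ = qBL/((B+z)(L+z)) = 270×2.3×2.3/((2.3+4.25)(2.3+4.25)) = 33.292 kPa
Final effective stress: σ'_f = 38.43 + 33.292 = 71.722 kPa.
σ'_f = 71.722 ≤ σ'_p = 123 kPa, so the clay remains overconsolidated and only the recompression index applies:
S_c = C_r·H/(1+e₀)·log₁₀(σ'_f/σ'_0) = 0.042×4.1/1.98×log₁₀(71.722/38.43)
    = 0.086969 × 0.27098 = 0.02357 m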